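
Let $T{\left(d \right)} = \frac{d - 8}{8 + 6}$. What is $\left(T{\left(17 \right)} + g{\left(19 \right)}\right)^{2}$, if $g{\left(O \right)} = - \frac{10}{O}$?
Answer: $\frac{961}{70756} \approx 0.013582$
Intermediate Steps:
$T{\left(d \right)} = - \frac{4}{7} + \frac{d}{14}$ ($T{\left(d \right)} = \frac{-8 + d}{14} = \left(-8 + d\right) \frac{1}{14} = - \frac{4}{7} + \frac{d}{14}$)
$\left(T{\left(17 \right)} + g{\left(19 \right)}\right)^{2} = \left(\left(- \frac{4}{7} + \frac{1}{14} \cdot 17\right) - \frac{10}{19}\right)^{2} = \left(\left(- \frac{4}{7} + \frac{17}{14}\right) - \frac{10}{19}\right)^{2} = \left(\frac{9}{14} - \frac{10}{19}\right)^{2} = \left(\frac{31}{266}\right)^{2} = \frac{961}{70756}$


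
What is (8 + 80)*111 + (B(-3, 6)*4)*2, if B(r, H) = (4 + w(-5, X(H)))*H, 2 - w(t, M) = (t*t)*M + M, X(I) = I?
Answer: 2568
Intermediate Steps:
w(t, M) = 2 - M - M*t² (w(t, M) = 2 - ((t*t)*M + M) = 2 - (t²*M + M) = 2 - (M*t² + M) = 2 - (M + M*t²) = 2 + (-M - M*t²) = 2 - M - M*t²)
B(r, H) = H*(6 - 26*H) (B(r, H) = (4 + (2 - H - 1*H*(-5)²))*H = (4 + (2 - H - 1*H*25))*H = (4 + (2 - H - 25*H))*H = (4 + (2 - 26*H))*H = (6 - 26*H)*H = H*(6 - 26*H))
(8 + 80)*111 + (B(-3, 6)*4)*2 = (8 + 80)*111 + ((2*6*(3 - 13*6))*4)*2 = 88*111 + ((2*6*(3 - 78))*4)*2 = 9768 + ((2*6*(-75))*4)*2 = 9768 - 900*4*2 = 9768 - 3600*2 = 9768 - 7200 = 2568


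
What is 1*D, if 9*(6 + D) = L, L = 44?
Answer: -10/9 ≈ -1.1111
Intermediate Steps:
D = -10/9 (D = -6 + (⅑)*44 = -6 + 44/9 = -10/9 ≈ -1.1111)
1*D = 1*(-10/9) = -10/9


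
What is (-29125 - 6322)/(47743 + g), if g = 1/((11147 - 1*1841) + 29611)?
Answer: -1379490899/1858014332 ≈ -0.74245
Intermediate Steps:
g = 1/38917 (g = 1/((11147 - 1841) + 29611) = 1/(9306 + 29611) = 1/38917 ≈ 2.5696e-5)
(-29125 - 6322)/(47743 + g) = (-29125 - 6322)/(47743 + 1/38917) = -35447/1858014332/38917 = -35447*38917/1858014332 = -1379490899/1858014332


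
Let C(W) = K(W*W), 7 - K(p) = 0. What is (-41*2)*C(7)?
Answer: -574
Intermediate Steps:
K(p) = 7 (K(p) = 7 - 1*0 = 7 + 0 = 7)
C(W) = 7
(-41*2)*C(7) = -41*2*7 = -82*7 = -574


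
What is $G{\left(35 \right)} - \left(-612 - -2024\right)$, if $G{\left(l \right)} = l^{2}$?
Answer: $-187$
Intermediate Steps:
$G{\left(35 \right)} - \left(-612 - -2024\right) = 35^{2} - \left(-612 - -2024\right) = 1225 - \left(-612 + 2024\right) = 1225 - 1412 = -187$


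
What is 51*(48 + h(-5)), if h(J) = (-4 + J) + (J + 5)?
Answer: 1989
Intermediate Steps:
h(J) = 1 + 2*J (h(J) = (-4 + J) + (5 + J) = 1 + 2*J)
51*(48 + h(-5)) = 51*(48 + (1 + 2*(-5))) = 51*(48 + (1 - 10)) = 51*(48 - 9) = 51*39 = 1989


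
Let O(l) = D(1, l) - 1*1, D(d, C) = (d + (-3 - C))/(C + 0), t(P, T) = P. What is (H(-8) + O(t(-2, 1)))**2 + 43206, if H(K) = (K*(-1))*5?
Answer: 44727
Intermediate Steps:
D(d, C) = (-3 + d - C)/C
H(K) = -5*K (H(K) = -K*5 = -5*K)
O(l) = -1 + (-2 - l)/l (O(l) = (-3 + 1 - l)/l - 1*1 = (-2 - l)/l - 1 = -1 + (-2 - l)/l)
(H(-8) + O(t(-2, 1)))**2 + 43206 = (-5*(-8) + (-2 - 2/(-2)))**2 + 43206 = (40 + (-2 - 2*(-1/2)))**2 + 43206 = (40 + (-2 + 1))**2 + 43206 = (40 - 1)**2 + 43206 = 39**2 + 43206 = 1521 + 43206 = 44727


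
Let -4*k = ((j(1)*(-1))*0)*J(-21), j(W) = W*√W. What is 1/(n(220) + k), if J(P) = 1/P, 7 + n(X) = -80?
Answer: -1/87 ≈ -0.011494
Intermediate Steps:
n(X) = -87 (n(X) = -7 - 80 = -87)
j(W) = W^(3/2)
k = 0 (k = -(1^(3/2)*(-1))*0/(4*(-21)) = -(1*(-1))*0*(-1)/(4*21) = -(-1*0)*(-1)/(4*21) = -0*(-1)/21 = -¼*0 = 0)
1/(n(220) + k) = 1/(-87 + 0) = 1/(-87) = -1/87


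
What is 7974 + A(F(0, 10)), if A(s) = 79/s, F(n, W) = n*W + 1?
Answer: 8053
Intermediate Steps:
F(n, W) = 1 + W*n (F(n, W) = W*n + 1 = 1 + W*n)
7974 + A(F(0, 10)) = 7974 + 79/(1 + 10*0) = 7974 + 79/(1 + 0) = 7974 + 79/1 = 7974 + 79*1 = 7974 + 79 = 8053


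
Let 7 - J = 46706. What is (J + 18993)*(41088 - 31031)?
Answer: -278639242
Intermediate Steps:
J = -46699 (J = 7 - 1*46706 = 7 - 46706 = -46699)
(J + 18993)*(41088 - 31031) = (-46699 + 18993)*(41088 - 31031) = -27706*10057 = -278639242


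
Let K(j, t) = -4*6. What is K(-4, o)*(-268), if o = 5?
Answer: 6432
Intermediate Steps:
K(j, t) = -24
K(-4, o)*(-268) = -24*(-268) = 6432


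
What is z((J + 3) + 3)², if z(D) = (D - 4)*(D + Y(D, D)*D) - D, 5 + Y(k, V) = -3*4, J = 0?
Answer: 39204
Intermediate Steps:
Y(k, V) = -17 (Y(k, V) = -5 - 3*4 = -5 - 12 = -17)
z(D) = -D - 16*D*(-4 + D) (z(D) = (D - 4)*(D - 17*D) - D = (-4 + D)*(-16*D) - D = -16*D*(-4 + D) - D = -D - 16*D*(-4 + D))
z((J + 3) + 3)² = (((0 + 3) + 3)*(63 - 16*((0 + 3) + 3)))² = ((3 + 3)*(63 - 16*(3 + 3)))² = (6*(63 - 16*6))² = (6*(63 - 96))² = (6*(-33))² = (-198)² = 39204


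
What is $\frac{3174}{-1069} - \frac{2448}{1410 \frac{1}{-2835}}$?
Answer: $\frac{247149006}{50243} \approx 4919.1$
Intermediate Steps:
$\frac{3174}{-1069} - \frac{2448}{1410 \frac{1}{-2835}} = 3174 \left(- \frac{1}{1069}\right) - \frac{2448}{1410 \left(- \frac{1}{2835}\right)} = - \frac{3174}{1069} - \frac{2448}{- \frac{94}{189}} = - \frac{3174}{1069} - - \frac{231336}{47} = - \frac{3174}{1069} + \frac{231336}{47} = \frac{247149006}{50243}$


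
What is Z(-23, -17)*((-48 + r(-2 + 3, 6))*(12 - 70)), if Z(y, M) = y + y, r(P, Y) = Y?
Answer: -112056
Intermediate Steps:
Z(y, M) = 2*y
Z(-23, -17)*((-48 + r(-2 + 3, 6))*(12 - 70)) = (2*(-23))*((-48 + 6)*(12 - 70)) = -(-1932)*(-58) = -46*2436 = -112056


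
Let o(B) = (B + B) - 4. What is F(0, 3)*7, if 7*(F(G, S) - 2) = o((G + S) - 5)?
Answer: 6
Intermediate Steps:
o(B) = -4 + 2*B (o(B) = 2*B - 4 = -4 + 2*B)
F(G, S) = 2*G/7 + 2*S/7 (F(G, S) = 2 + (-4 + 2*((G + S) - 5))/7 = 2 + (-4 + 2*(-5 + G + S))/7 = 2 + (-4 + (-10 + 2*G + 2*S))/7 = 2 + (-14 + 2*G + 2*S)/7 = 2 + (-2 + 2*G/7 + 2*S/7) = 2*G/7 + 2*S/7)
F(0, 3)*7 = ((2/7)*0 + (2/7)*3)*7 = (0 + 6/7)*7 = (6/7)*7 = 6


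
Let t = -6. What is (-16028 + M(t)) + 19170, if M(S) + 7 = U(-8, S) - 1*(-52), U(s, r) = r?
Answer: 3181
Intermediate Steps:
M(S) = 45 + S (M(S) = -7 + (S - 1*(-52)) = -7 + (S + 52) = -7 + (52 + S) = 45 + S)
(-16028 + M(t)) + 19170 = (-16028 + (45 - 6)) + 19170 = (-16028 + 39) + 19170 = -15989 + 19170 = 3181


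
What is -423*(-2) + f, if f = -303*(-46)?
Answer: 14784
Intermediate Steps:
f = 13938
-423*(-2) + f = -423*(-2) + 13938 = 846 + 13938 = 14784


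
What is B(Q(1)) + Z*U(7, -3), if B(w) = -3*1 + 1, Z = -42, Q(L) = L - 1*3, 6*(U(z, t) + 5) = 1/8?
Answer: 1657/8 ≈ 207.13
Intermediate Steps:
U(z, t) = -239/48 (U(z, t) = -5 + (⅙)/8 = -5 + (⅙)*(⅛) = -5 + 1/48 = -239/48)
Q(L) = -3 + L (Q(L) = L - 3 = -3 + L)
B(w) = -2 (B(w) = -3 + 1 = -2)
B(Q(1)) + Z*U(7, -3) = -2 - 42*(-239/48) = -2 + 1673/8 = 1657/8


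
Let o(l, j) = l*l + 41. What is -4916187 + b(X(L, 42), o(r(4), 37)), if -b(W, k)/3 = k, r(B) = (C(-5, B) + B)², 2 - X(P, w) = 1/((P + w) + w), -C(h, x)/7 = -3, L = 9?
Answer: -6088185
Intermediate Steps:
C(h, x) = 21 (C(h, x) = -7*(-3) = 21)
X(P, w) = 2 - 1/(P + 2*w) (X(P, w) = 2 - 1/((P + w) + w) = 2 - 1/(P + 2*w))
r(B) = (21 + B)²
o(l, j) = 41 + l² (o(l, j) = l² + 41 = 41 + l²)
b(W, k) = -3*k
-4916187 + b(X(L, 42), o(r(4), 37)) = -4916187 - 3*(41 + ((21 + 4)²)²) = -4916187 - 3*(41 + (25²)²) = -4916187 - 3*(41 + 625²) = -4916187 - 3*(41 + 390625) = -4916187 - 3*390666 = -4916187 - 1171998 = -6088185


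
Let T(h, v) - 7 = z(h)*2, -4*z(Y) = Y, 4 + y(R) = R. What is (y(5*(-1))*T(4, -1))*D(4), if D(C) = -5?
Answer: 225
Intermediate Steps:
y(R) = -4 + R
z(Y) = -Y/4
T(h, v) = 7 - h/2 (T(h, v) = 7 - h/4*2 = 7 - h/2)
(y(5*(-1))*T(4, -1))*D(4) = ((-4 + 5*(-1))*(7 - ½*4))*(-5) = ((-4 - 5)*(7 - 2))*(-5) = -9*5*(-5) = -45*(-5) = 225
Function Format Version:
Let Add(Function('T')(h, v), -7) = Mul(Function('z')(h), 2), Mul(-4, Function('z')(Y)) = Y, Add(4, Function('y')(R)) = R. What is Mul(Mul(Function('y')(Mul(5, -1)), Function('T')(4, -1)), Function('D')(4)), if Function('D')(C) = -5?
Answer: 225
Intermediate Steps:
Function('y')(R) = Add(-4, R)
Function('z')(Y) = Mul(Rational(-1, 4), Y)
Function('T')(h, v) = Add(7, Mul(Rational(-1, 2), h)) (Function('T')(h, v) = Add(7, Mul(Mul(Rational(-1, 4), h), 2)) = Add(7, Mul(Rational(-1, 2), h)))
Mul(Mul(Function('y')(Mul(5, -1)), Function('T')(4, -1)), Function('D')(4)) = Mul(Mul(Add(-4, Mul(5, -1)), Add(7, Mul(Rational(-1, 2), 4))), -5) = Mul(Mul(Add(-4, -5), Add(7, -2)), -5) = Mul(Mul(-9, 5), -5) = Mul(-45, -5) = 225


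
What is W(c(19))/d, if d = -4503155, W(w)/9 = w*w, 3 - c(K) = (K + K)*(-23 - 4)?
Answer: -9529569/4503155 ≈ -2.1162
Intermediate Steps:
c(K) = 3 + 54*K (c(K) = 3 - (K + K)*(-23 - 4) = 3 - 2*K*(-27) = 3 - (-54)*K = 3 + 54*K)
W(w) = 9*w**2 (W(w) = 9*(w*w) = 9*w**2)
W(c(19))/d = (9*(3 + 54*19)**2)/(-4503155) = (9*(3 + 1026)**2)*(-1/4503155) = (9*1029**2)*(-1/4503155) = (9*1058841)*(-1/4503155) = 9529569*(-1/4503155) = -9529569/4503155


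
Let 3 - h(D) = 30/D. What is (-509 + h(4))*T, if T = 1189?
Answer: -1221103/2 ≈ -6.1055e+5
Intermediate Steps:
h(D) = 3 - 30/D
(-509 + h(4))*T = (-509 + (3 - 30/4))*1189 = (-509 + (3 - 30*¼))*1189 = (-509 + (3 - 15/2))*1189 = (-509 - 9/2)*1189 = -1027/2*1189 = -1221103/2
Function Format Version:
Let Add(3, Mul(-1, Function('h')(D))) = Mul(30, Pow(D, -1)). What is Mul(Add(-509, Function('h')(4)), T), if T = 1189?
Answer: Rational(-1221103, 2) ≈ -6.1055e+5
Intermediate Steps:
Function('h')(D) = Add(3, Mul(-30, Pow(D, -1))) (Function('h')(D) = Add(3, Mul(-1, Mul(30, Pow(D, -1)))) = Add(3, Mul(-30, Pow(D, -1))))
Mul(Add(-509, Function('h')(4)), T) = Mul(Add(-509, Add(3, Mul(-30, Pow(4, -1)))), 1189) = Mul(Add(-509, Add(3, Mul(-30, Rational(1, 4)))), 1189) = Mul(Add(-509, Add(3, Rational(-15, 2))), 1189) = Mul(Add(-509, Rational(-9, 2)), 1189) = Mul(Rational(-1027, 2), 1189) = Rational(-1221103, 2)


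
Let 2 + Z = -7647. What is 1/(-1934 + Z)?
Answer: -1/9583 ≈ -0.00010435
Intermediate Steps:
Z = -7649 (Z = -2 - 7647 = -7649)
1/(-1934 + Z) = 1/(-1934 - 7649) = 1/(-9583) = -1/9583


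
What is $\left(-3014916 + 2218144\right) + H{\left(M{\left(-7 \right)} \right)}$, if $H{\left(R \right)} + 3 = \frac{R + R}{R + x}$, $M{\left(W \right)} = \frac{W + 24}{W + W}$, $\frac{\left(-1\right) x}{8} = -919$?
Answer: $- \frac{81996912059}{102911} \approx -7.9678 \cdot 10^{5}$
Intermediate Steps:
$x = 7352$ ($x = \left(-8\right) \left(-919\right) = 7352$)
$M{\left(W \right)} = \frac{24 + W}{2 W}$
$H{\left(R \right)} = -3 + \frac{2 R}{7352 + R}$ ($H{\left(R \right)} = -3 + \frac{R + R}{R + 7352} = -3 + \frac{2 R}{7352 + R}$)
$\left(-3014916 + 2218144\right) + H{\left(M{\left(-7 \right)} \right)} = \left(-3014916 + 2218144\right) + \frac{-22056 - \frac{24 - 7}{2 \left(-7\right)}}{7352 + \frac{24 - 7}{2 \left(-7\right)}} = -796772 + \frac{-22056 - \frac{1}{2} \left(- \frac{1}{7}\right) 17}{7352 + \frac{1}{2} \left(- \frac{1}{7}\right) 17} = -796772 + \frac{-22056 - - \frac{17}{14}}{7352 - \frac{17}{14}} = -796772 + \frac{-22056 + \frac{17}{14}}{\frac{102911}{14}} = -796772 + \frac{14}{102911} \left(- \frac{308767}{14}\right) = -796772 - \frac{308767}{102911} = - \frac{81996912059}{102911}$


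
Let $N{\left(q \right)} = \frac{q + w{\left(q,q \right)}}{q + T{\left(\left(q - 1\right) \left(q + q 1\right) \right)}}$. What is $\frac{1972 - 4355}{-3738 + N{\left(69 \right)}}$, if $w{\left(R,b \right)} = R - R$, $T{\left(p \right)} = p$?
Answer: $\frac{326471}{512105} \approx 0.63751$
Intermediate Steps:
$w{\left(R,b \right)} = 0$
$N{\left(q \right)} = \frac{q}{q + 2 q \left(-1 + q\right)}$ ($N{\left(q \right)} = \frac{q + 0}{q + \left(q - 1\right) \left(q + q 1\right)} = \frac{q}{q + \left(-1 + q\right) \left(q + q\right)} = \frac{q}{q + \left(-1 + q\right) 2 q} = \frac{q}{q + 2 q \left(-1 + q\right)}$)
$\frac{1972 - 4355}{-3738 + N{\left(69 \right)}} = \frac{1972 - 4355}{-3738 + \frac{1}{-1 + 2 \cdot 69}} = - \frac{2383}{-3738 + \frac{1}{-1 + 138}} = - \frac{2383}{-3738 + \frac{1}{137}} = - \frac{2383}{- \frac{512105}{137}} = \left(-2383\right) \left(- \frac{137}{512105}\right) = \frac{326471}{512105}$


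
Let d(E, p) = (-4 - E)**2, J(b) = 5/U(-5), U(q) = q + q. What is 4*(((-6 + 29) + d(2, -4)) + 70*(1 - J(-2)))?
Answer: 656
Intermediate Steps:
U(q) = 2*q
J(b) = -1/2 (J(b) = 5/((2*(-5))) = 5/(-10) = 5*(-1/10) = -1/2)
4*(((-6 + 29) + d(2, -4)) + 70*(1 - J(-2))) = 4*(((-6 + 29) + (4 + 2)**2) + 70*(1 - 1*(-1/2))) = 4*((23 + 6**2) + 70*(1 + 1/2)) = 4*((23 + 36) + 70*(3/2)) = 4*(59 + 105) = 4*164 = 656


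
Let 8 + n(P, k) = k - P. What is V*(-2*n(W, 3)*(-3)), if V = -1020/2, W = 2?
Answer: 21420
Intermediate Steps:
n(P, k) = -8 + k - P (n(P, k) = -8 + (k - P) = -8 + k - P)
V = -510 (V = -1020*1/2 = -510)
V*(-2*n(W, 3)*(-3)) = -510*(-2*(-8 + 3 - 1*2))*(-3) = -510*(-2*(-8 + 3 - 2))*(-3) = -510*(-2*(-7))*(-3) = -7140*(-3) = -510*(-42) = 21420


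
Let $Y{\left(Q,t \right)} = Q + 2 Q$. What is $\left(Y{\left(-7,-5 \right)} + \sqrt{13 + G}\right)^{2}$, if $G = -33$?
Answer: $421 - 84 i \sqrt{5} \approx 421.0 - 187.83 i$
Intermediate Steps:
$Y{\left(Q,t \right)} = 3 Q$
$\left(Y{\left(-7,-5 \right)} + \sqrt{13 + G}\right)^{2} = \left(3 \left(-7\right) + \sqrt{13 - 33}\right)^{2} = \left(-21 + \sqrt{-20}\right)^{2} = \left(-21 + 2 i \sqrt{5}\right)^{2}$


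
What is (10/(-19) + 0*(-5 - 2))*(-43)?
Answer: 430/19 ≈ 22.632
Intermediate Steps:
(10/(-19) + 0*(-5 - 2))*(-43) = (10*(-1/19) + 0*(-7))*(-43) = (-10/19 + 0)*(-43) = -10/19*(-43) = 430/19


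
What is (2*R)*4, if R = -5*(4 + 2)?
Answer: -240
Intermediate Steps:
R = -30 (R = -5*6 = -30)
(2*R)*4 = (2*(-30))*4 = -60*4 = -240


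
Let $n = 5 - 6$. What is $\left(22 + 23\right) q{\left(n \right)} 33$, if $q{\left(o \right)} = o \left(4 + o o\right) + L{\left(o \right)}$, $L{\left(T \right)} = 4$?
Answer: $-1485$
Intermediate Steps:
$n = -1$ ($n = 5 - 6 = -1$)
$q{\left(o \right)} = 4 + o \left(4 + o^{2}\right)$ ($q{\left(o \right)} = o \left(4 + o o\right) + 4 = o \left(4 + o^{2}\right) + 4 = 4 + o \left(4 + o^{2}\right)$)
$\left(22 + 23\right) q{\left(n \right)} 33 = \left(22 + 23\right) \left(4 + \left(-1\right)^{3} + 4 \left(-1\right)\right) 33 = 45 \left(4 - 1 - 4\right) 33 = 45 \left(-1\right) 33 = \left(-45\right) 33 = -1485$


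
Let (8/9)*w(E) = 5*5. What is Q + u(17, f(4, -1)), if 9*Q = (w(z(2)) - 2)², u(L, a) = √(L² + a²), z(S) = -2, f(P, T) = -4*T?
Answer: 43681/576 + √305 ≈ 93.299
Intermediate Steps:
w(E) = 225/8 (w(E) = 9*(5*5)/8 = (9/8)*25 = 225/8)
Q = 43681/576 (Q = (225/8 - 2)²/9 = (209/8)²/9 = (⅑)*(43681/64) = 43681/576 ≈ 75.835)
Q + u(17, f(4, -1)) = 43681/576 + √(17² + (-4*(-1))²) = 43681/576 + √(289 + 4²) = 43681/576 + √(289 + 16) = 43681/576 + √305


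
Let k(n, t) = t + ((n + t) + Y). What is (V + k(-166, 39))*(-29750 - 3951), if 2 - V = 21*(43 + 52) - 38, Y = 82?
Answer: 66087661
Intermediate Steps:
V = -1955 (V = 2 - (21*(43 + 52) - 38) = 2 - (21*95 - 38) = 2 - (1995 - 38) = 2 - 1*1957 = 2 - 1957 = -1955)
k(n, t) = 82 + n + 2*t (k(n, t) = t + ((n + t) + 82) = t + (82 + n + t) = 82 + n + 2*t)
(V + k(-166, 39))*(-29750 - 3951) = (-1955 + (82 - 166 + 2*39))*(-29750 - 3951) = (-1955 + (82 - 166 + 78))*(-33701) = (-1955 - 6)*(-33701) = -1961*(-33701) = 66087661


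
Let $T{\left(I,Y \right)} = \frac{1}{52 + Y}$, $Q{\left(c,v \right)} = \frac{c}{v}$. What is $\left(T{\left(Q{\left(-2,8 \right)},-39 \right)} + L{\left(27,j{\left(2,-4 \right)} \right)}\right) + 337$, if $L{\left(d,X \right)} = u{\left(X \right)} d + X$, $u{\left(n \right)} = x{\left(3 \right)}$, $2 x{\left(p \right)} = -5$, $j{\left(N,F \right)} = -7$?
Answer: $\frac{6827}{26} \approx 262.58$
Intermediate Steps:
$x{\left(p \right)} = - \frac{5}{2}$ ($x{\left(p \right)} = \frac{1}{2} \left(-5\right) = - \frac{5}{2}$)
$u{\left(n \right)} = - \frac{5}{2}$
$L{\left(d,X \right)} = X - \frac{5 d}{2}$ ($L{\left(d,X \right)} = - \frac{5 d}{2} + X = X - \frac{5 d}{2}$)
$\left(T{\left(Q{\left(-2,8 \right)},-39 \right)} + L{\left(27,j{\left(2,-4 \right)} \right)}\right) + 337 = \left(\frac{1}{52 - 39} - \frac{149}{2}\right) + 337 = \left(\frac{1}{13} - \frac{149}{2}\right) + 337 = - \frac{1935}{26} + 337 = \frac{6827}{26}$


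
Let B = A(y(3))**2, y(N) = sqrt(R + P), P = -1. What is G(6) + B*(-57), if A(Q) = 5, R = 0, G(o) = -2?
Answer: -1427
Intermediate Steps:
y(N) = I (y(N) = sqrt(0 - 1) = sqrt(-1) = I)
B = 25 (B = 5**2 = 25)
G(6) + B*(-57) = -2 + 25*(-57) = -2 - 1425 = -1427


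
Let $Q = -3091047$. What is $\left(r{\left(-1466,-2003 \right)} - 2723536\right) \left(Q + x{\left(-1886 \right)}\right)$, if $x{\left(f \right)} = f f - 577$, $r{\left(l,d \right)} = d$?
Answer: $-1268389535508$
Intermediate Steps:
$x{\left(f \right)} = -577 + f^{2}$ ($x{\left(f \right)} = f^{2} - 577 = -577 + f^{2}$)
$\left(r{\left(-1466,-2003 \right)} - 2723536\right) \left(Q + x{\left(-1886 \right)}\right) = \left(-2003 - 2723536\right) \left(-3091047 - \left(577 - \left(-1886\right)^{2}\right)\right) = - 2725539 \left(-3091047 + \left(-577 + 3556996\right)\right) = - 2725539 \left(-3091047 + 3556419\right) = \left(-2725539\right) 465372 = -1268389535508$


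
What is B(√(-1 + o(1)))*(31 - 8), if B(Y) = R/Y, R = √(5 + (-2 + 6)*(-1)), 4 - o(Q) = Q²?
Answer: 23*√2/2 ≈ 16.263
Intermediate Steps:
o(Q) = 4 - Q²
R = 1 (R = √(5 + 4*(-1)) = √(5 - 4) = √1 = 1)
B(Y) = 1/Y
B(√(-1 + o(1)))*(31 - 8) = (31 - 8)/(√(-1 + (4 - 1*1²))) = 23/√(-1 + (4 - 1*1)) = 23/√(-1 + (4 - 1)) = 23/√(-1 + 3) = 23/√2 = (√2/2)*23 = 23*√2/2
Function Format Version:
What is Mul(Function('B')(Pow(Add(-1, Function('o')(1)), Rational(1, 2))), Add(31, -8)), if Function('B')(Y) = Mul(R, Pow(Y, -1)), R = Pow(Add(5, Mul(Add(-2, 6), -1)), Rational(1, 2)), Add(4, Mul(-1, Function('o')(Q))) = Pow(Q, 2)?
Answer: Mul(Rational(23, 2), Pow(2, Rational(1, 2))) ≈ 16.263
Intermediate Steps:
Function('o')(Q) = Add(4, Mul(-1, Pow(Q, 2)))
R = 1 (R = Pow(Add(5, Mul(4, -1)), Rational(1, 2)) = Pow(Add(5, -4), Rational(1, 2)) = Pow(1, Rational(1, 2)) = 1)
Function('B')(Y) = Pow(Y, -1) (Function('B')(Y) = Mul(1, Pow(Y, -1)) = Pow(Y, -1))
Mul(Function('B')(Pow(Add(-1, Function('o')(1)), Rational(1, 2))), Add(31, -8)) = Mul(Pow(Pow(Add(-1, Add(4, Mul(-1, Pow(1, 2)))), Rational(1, 2)), -1), Add(31, -8)) = Mul(Pow(Pow(Add(-1, Add(4, Mul(-1, 1))), Rational(1, 2)), -1), 23) = Mul(Pow(Pow(Add(-1, Add(4, -1)), Rational(1, 2)), -1), 23) = Mul(Pow(Pow(Add(-1, 3), Rational(1, 2)), -1), 23) = Mul(Pow(Pow(2, Rational(1, 2)), -1), 23) = Mul(Mul(Rational(1, 2), Pow(2, Rational(1, 2))), 23) = Mul(Rational(23, 2), Pow(2, Rational(1, 2)))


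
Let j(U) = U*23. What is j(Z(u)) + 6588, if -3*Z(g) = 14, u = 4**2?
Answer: 19442/3 ≈ 6480.7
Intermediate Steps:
u = 16
Z(g) = -14/3 (Z(g) = -1/3*14 = -14/3)
j(U) = 23*U
j(Z(u)) + 6588 = 23*(-14/3) + 6588 = -322/3 + 6588 = 19442/3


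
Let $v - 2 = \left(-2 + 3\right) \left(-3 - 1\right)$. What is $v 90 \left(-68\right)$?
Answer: $12240$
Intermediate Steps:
$v = -2$ ($v = 2 + \left(-2 + 3\right) \left(-3 - 1\right) = 2 + 1 \left(-3 - 1\right) = 2 + 1 \left(-4\right) = 2 - 4 = -2$)
$v 90 \left(-68\right) = \left(-2\right) 90 \left(-68\right) = \left(-180\right) \left(-68\right) = 12240$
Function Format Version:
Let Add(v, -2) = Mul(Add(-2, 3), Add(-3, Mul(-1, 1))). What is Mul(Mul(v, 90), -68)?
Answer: 12240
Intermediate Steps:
v = -2 (v = Add(2, Mul(Add(-2, 3), Add(-3, Mul(-1, 1)))) = Add(2, Mul(1, Add(-3, -1))) = Add(2, Mul(1, -4)) = Add(2, -4) = -2)
Mul(Mul(v, 90), -68) = Mul(Mul(-2, 90), -68) = Mul(-180, -68) = 12240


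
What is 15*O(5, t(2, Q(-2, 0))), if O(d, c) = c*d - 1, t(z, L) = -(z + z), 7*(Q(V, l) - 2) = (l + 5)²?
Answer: -315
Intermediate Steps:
Q(V, l) = 2 + (5 + l)²/7 (Q(V, l) = 2 + (l + 5)²/7 = 2 + (5 + l)²/7)
t(z, L) = -2*z
O(d, c) = -1 + c*d
15*O(5, t(2, Q(-2, 0))) = 15*(-1 - 2*2*5) = 15*(-1 - 4*5) = 15*(-1 - 20) = 15*(-21) = -315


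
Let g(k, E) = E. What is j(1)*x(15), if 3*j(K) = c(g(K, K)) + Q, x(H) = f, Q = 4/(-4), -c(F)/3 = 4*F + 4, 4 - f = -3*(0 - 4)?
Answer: 200/3 ≈ 66.667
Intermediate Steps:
f = -8 (f = 4 - (-3)*(0 - 4) = 4 - (-3)*(-4) = 4 - 1*12 = 4 - 12 = -8)
c(F) = -12 - 12*F (c(F) = -3*(4*F + 4) = -3*(4 + 4*F) = -12 - 12*F)
Q = -1 (Q = 4*(-1/4) = -1)
x(H) = -8
j(K) = -13/3 - 4*K (j(K) = ((-12 - 12*K) - 1)/3 = (-13 - 12*K)/3 = -13/3 - 4*K)
j(1)*x(15) = (-13/3 - 4*1)*(-8) = (-13/3 - 4)*(-8) = -25/3*(-8) = 200/3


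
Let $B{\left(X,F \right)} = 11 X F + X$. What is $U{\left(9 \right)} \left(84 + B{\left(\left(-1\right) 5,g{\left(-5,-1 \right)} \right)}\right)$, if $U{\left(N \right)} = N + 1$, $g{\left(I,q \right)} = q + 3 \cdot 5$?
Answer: $-6910$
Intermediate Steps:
$g{\left(I,q \right)} = 15 + q$ ($g{\left(I,q \right)} = q + 15 = 15 + q$)
$U{\left(N \right)} = 1 + N$
$B{\left(X,F \right)} = X + 11 F X$ ($B{\left(X,F \right)} = 11 F X + X = X + 11 F X$)
$U{\left(9 \right)} \left(84 + B{\left(\left(-1\right) 5,g{\left(-5,-1 \right)} \right)}\right) = \left(1 + 9\right) \left(84 + \left(-1\right) 5 \left(1 + 11 \left(15 - 1\right)\right)\right) = 10 \left(84 - 5 \left(1 + 11 \cdot 14\right)\right) = 10 \left(84 - 5 \left(1 + 154\right)\right) = 10 \left(84 - 775\right) = 10 \left(-691\right) = -6910$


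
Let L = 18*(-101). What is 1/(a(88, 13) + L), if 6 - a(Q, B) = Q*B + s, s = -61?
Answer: -1/2895 ≈ -0.00034542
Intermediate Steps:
a(Q, B) = 67 - B*Q (a(Q, B) = 6 - (Q*B - 61) = 6 - (B*Q - 61) = 6 - (-61 + B*Q) = 6 + (61 - B*Q) = 67 - B*Q)
L = -1818
1/(a(88, 13) + L) = 1/((67 - 1*13*88) - 1818) = 1/((67 - 1144) - 1818) = 1/(-1077 - 1818) = 1/(-2895) = -1/2895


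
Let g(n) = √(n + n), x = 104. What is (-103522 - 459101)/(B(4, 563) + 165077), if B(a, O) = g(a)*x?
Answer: -92876116971/27250329401 + 117025584*√2/27250329401 ≈ -3.4022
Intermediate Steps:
g(n) = √2*√n (g(n) = √(2*n) = √2*√n)
B(a, O) = 104*√2*√a (B(a, O) = (√2*√a)*104 = 104*√2*√a)
(-103522 - 459101)/(B(4, 563) + 165077) = (-103522 - 459101)/(104*√2*√4 + 165077) = -562623/(104*√2*2 + 165077) = -562623/(208*√2 + 165077) = -562623/(165077 + 208*√2)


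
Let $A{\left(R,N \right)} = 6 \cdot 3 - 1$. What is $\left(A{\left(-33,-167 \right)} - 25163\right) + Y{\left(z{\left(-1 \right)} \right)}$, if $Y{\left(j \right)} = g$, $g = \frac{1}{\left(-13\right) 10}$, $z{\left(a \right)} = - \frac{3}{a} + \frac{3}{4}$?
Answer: $- \frac{3268981}{130} \approx -25146.0$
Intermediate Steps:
$z{\left(a \right)} = \frac{3}{4} - \frac{3}{a}$ ($z{\left(a \right)} = - \frac{3}{a} + 3 \cdot \frac{1}{4} = - \frac{3}{a} + \frac{3}{4} = \frac{3}{4} - \frac{3}{a}$)
$A{\left(R,N \right)} = 17$ ($A{\left(R,N \right)} = 18 - 1 = 17$)
$g = - \frac{1}{130}$ ($g = \frac{1}{-130} = - \frac{1}{130} \approx -0.0076923$)
$Y{\left(j \right)} = - \frac{1}{130}$
$\left(A{\left(-33,-167 \right)} - 25163\right) + Y{\left(z{\left(-1 \right)} \right)} = \left(17 - 25163\right) - \frac{1}{130} = -25146 - \frac{1}{130} = - \frac{3268981}{130}$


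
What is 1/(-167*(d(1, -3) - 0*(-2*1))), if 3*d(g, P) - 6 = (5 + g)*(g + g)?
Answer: -1/1002 ≈ -0.00099800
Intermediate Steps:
d(g, P) = 2 + 2*g*(5 + g)/3 (d(g, P) = 2 + ((5 + g)*(g + g))/3 = 2 + ((5 + g)*(2*g))/3 = 2 + (2*g*(5 + g))/3 = 2 + 2*g*(5 + g)/3)
1/(-167*(d(1, -3) - 0*(-2*1))) = 1/(-167*((2 + (⅔)*1² + (10/3)*1) - 0*(-2*1))) = 1/(-167*((2 + (⅔)*1 + 10/3) - 0*(-2))) = 1/(-167*((2 + ⅔ + 10/3) - 1*0)) = 1/(-167*(6 + 0)) = 1/(-167*6) = 1/(-1002) = -1/1002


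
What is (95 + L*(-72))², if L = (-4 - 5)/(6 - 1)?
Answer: 1261129/25 ≈ 50445.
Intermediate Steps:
L = -9/5 ≈ -1.8000
(95 + L*(-72))² = (95 - 9/5*(-72))² = (95 + 648/5)² = (1123/5)² = 1261129/25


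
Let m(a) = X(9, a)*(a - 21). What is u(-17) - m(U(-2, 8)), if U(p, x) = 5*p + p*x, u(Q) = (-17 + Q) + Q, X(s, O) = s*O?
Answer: -11049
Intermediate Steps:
X(s, O) = O*s
u(Q) = -17 + 2*Q
m(a) = 9*a*(-21 + a) (m(a) = (a*9)*(a - 21) = (9*a)*(-21 + a) = 9*a*(-21 + a))
u(-17) - m(U(-2, 8)) = (-17 + 2*(-17)) - 9*(-2*(5 + 8))*(-21 - 2*(5 + 8)) = (-17 - 34) - 9*(-2*13)*(-21 - 2*13) = -51 - 9*(-26)*(-21 - 26) = -51 - 9*(-26)*(-47) = -51 - 1*10998 = -51 - 10998 = -11049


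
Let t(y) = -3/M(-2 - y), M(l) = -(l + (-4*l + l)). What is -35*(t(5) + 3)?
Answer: -225/2 ≈ -112.50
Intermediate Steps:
M(l) = 2*l (M(l) = -(l - 3*l) = -(-2)*l = 2*l)
t(y) = -3/(-4 - 2*y) (t(y) = -3*1/(2*(-2 - y)) = -3/(-4 - 2*y))
-35*(t(5) + 3) = -35*(3/(2*(2 + 5)) + 3) = -35*((3/2)/7 + 3) = -35*((3/2)*(⅐) + 3) = -35*(3/14 + 3) = -35*45/14 = -225/2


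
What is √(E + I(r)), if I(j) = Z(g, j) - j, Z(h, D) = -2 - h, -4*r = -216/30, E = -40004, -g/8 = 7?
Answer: I*√998795/5 ≈ 199.88*I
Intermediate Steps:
g = -56 (g = -8*7 = -56)
r = 9/5 (r = -(-54)/30 = -¼*(-36/5) = 9/5 ≈ 1.8000)
I(j) = 54 - j (I(j) = (-2 - 1*(-56)) - j = (-2 + 56) - j = 54 - j)
√(E + I(r)) = √(-40004 + (54 - 1*9/5)) = √(-40004 + (54 - 9/5)) = √(-40004 + 261/5) = √(-199759/5) = I*√998795/5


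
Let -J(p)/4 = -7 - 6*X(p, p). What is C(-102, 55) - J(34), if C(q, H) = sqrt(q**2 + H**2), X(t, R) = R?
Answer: -844 + sqrt(13429) ≈ -728.12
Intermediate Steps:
C(q, H) = sqrt(H**2 + q**2)
J(p) = 28 + 24*p (J(p) = -4*(-7 - 6*p) = 28 + 24*p)
C(-102, 55) - J(34) = sqrt(55**2 + (-102)**2) - (28 + 24*34) = sqrt(3025 + 10404) - (28 + 816) = sqrt(13429) - 1*844 = sqrt(13429) - 844 = -844 + sqrt(13429)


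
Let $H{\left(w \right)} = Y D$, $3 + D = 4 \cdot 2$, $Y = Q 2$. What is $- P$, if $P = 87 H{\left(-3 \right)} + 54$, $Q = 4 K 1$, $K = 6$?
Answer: $-20934$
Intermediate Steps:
$Q = 24$ ($Q = 4 \cdot 6 \cdot 1 = 24 \cdot 1 = 24$)
$Y = 48$ ($Y = 24 \cdot 2 = 48$)
$D = 5$ ($D = -3 + 4 \cdot 2 = -3 + 8 = 5$)
$H{\left(w \right)} = 240$ ($H{\left(w \right)} = 48 \cdot 5 = 240$)
$P = 20934$ ($P = 87 \cdot 240 + 54 = 20880 + 54 = 20934$)
$- P = \left(-1\right) 20934 = -20934$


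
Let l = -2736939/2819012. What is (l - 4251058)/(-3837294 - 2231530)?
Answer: 11983786251635/17108087681888 ≈ 0.70047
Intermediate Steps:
l = -2736939/2819012 (l = -2736939*1/2819012 = -2736939/2819012 ≈ -0.97089)
(l - 4251058)/(-3837294 - 2231530) = (-2736939/2819012 - 4251058)/(-3837294 - 2231530) = -11983786251635/2819012/(-6068824) = -11983786251635/2819012*(-1/6068824) = 11983786251635/17108087681888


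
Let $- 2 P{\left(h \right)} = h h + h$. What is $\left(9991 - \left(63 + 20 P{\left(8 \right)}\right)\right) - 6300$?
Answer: $4348$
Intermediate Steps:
$P{\left(h \right)} = - \frac{h}{2} - \frac{h^{2}}{2}$ ($P{\left(h \right)} = - \frac{h h + h}{2} = - \frac{h^{2} + h}{2} = - \frac{h + h^{2}}{2} = - \frac{h}{2} - \frac{h^{2}}{2}$)
$\left(9991 - \left(63 + 20 P{\left(8 \right)}\right)\right) - 6300 = \left(9991 - \left(63 + 20 \left(\left(- \frac{1}{2}\right) 8 \left(1 + 8\right)\right)\right)\right) - 6300 = \left(9991 - \left(63 + 20 \left(\left(- \frac{1}{2}\right) 8 \cdot 9\right)\right)\right) - 6300 = \left(9991 - -657\right) - 6300 = \left(9991 + \left(-63 + 720\right)\right) - 6300 = \left(9991 + 657\right) - 6300 = 10648 - 6300 = 4348$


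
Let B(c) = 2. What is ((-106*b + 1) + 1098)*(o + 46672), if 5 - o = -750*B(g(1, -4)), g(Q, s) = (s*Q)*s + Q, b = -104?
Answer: 584049771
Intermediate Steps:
g(Q, s) = Q + Q*s² (g(Q, s) = (Q*s)*s + Q = Q*s² + Q = Q + Q*s²)
o = 1505 (o = 5 - (-750)*2 = 5 - 1*(-1500) = 5 + 1500 = 1505)
((-106*b + 1) + 1098)*(o + 46672) = ((-106*(-104) + 1) + 1098)*(1505 + 46672) = ((11024 + 1) + 1098)*48177 = (11025 + 1098)*48177 = 12123*48177 = 584049771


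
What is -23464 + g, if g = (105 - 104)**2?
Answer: -23463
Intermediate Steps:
g = 1 (g = 1**2 = 1)
-23464 + g = -23464 + 1 = -23463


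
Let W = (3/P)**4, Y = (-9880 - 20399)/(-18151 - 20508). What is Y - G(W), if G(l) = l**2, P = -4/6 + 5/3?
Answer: -253611420/38659 ≈ -6560.2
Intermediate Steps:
P = 1 (P = -4*1/6 + 5*(1/3) = -2/3 + 5/3 = 1)
Y = 30279/38659 (Y = -30279/(-38659) = -30279*(-1/38659) = 30279/38659 ≈ 0.78323)
W = 81 (W = (3/1)**4 = (3*1)**4 = 3**4 = 81)
Y - G(W) = 30279/38659 - 1*81**2 = 30279/38659 - 1*6561 = 30279/38659 - 6561 = -253611420/38659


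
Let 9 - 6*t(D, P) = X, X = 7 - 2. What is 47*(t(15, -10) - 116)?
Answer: -16262/3 ≈ -5420.7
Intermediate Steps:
X = 5
t(D, P) = 2/3 (t(D, P) = 3/2 - 1/6*5 = 3/2 - 5/6 = 2/3)
47*(t(15, -10) - 116) = 47*(2/3 - 116) = 47*(-346/3) = -16262/3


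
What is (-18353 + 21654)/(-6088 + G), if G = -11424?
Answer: -3301/17512 ≈ -0.18850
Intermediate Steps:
(-18353 + 21654)/(-6088 + G) = (-18353 + 21654)/(-6088 - 11424) = 3301/(-17512) = 3301*(-1/17512) = -3301/17512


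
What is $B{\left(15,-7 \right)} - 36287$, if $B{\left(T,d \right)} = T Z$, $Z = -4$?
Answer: $-36347$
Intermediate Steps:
$B{\left(T,d \right)} = - 4 T$ ($B{\left(T,d \right)} = T \left(-4\right) = - 4 T$)
$B{\left(15,-7 \right)} - 36287 = \left(-4\right) 15 - 36287 = -60 - 36287 = -36347$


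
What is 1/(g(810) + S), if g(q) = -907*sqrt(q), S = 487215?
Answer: 1203/584474347 + 907*sqrt(10)/26301345615 ≈ 2.1673e-6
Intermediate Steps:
1/(g(810) + S) = 1/(-8163*sqrt(10) + 487215) = 1/(487215 - 8163*sqrt(10))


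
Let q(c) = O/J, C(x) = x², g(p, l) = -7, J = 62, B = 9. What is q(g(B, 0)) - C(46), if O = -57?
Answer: -131249/62 ≈ -2116.9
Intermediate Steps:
q(c) = -57/62
q(g(B, 0)) - C(46) = -57/62 - 1*46² = -57/62 - 1*2116 = -57/62 - 2116 = -131249/62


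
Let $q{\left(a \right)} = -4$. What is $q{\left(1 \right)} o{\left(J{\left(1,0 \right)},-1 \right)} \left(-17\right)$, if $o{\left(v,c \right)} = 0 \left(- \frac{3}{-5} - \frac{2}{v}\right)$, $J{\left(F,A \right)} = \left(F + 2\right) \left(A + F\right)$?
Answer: $0$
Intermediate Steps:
$J{\left(F,A \right)} = \left(2 + F\right) \left(A + F\right)$
$o{\left(v,c \right)} = 0$ ($o{\left(v,c \right)} = 0 \left(\left(-3\right) \left(- \frac{1}{5}\right) - \frac{2}{v}\right) = 0 \left(\frac{3}{5} - \frac{2}{v}\right) = 0$)
$q{\left(1 \right)} o{\left(J{\left(1,0 \right)},-1 \right)} \left(-17\right) = \left(-4\right) 0 \left(-17\right) = 0 \left(-17\right) = 0$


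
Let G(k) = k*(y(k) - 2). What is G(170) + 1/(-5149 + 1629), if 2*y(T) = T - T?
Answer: -1196801/3520 ≈ -340.00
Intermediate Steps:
y(T) = 0 (y(T) = (T - T)/2 = (½)*0 = 0)
G(k) = -2*k (G(k) = k*(0 - 2) = k*(-2) = -2*k)
G(170) + 1/(-5149 + 1629) = -2*170 + 1/(-5149 + 1629) = -340 + 1/(-3520) = -340 - 1/3520 = -1196801/3520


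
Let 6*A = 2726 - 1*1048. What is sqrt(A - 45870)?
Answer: I*sqrt(410313)/3 ≈ 213.52*I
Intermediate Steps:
A = 839/3 (A = (2726 - 1*1048)/6 = (2726 - 1048)/6 = (1/6)*1678 = 839/3 ≈ 279.67)
sqrt(A - 45870) = sqrt(839/3 - 45870) = sqrt(-136771/3) = I*sqrt(410313)/3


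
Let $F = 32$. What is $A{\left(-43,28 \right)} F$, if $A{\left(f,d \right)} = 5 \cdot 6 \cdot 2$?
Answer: $1920$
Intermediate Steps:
$A{\left(f,d \right)} = 60$ ($A{\left(f,d \right)} = 30 \cdot 2 = 60$)
$A{\left(-43,28 \right)} F = 60 \cdot 32 = 1920$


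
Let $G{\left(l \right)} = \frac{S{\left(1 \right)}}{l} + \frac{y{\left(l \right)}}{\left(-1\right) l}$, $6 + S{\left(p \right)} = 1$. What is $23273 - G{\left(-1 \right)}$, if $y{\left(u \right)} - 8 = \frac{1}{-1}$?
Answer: $23261$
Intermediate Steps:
$y{\left(u \right)} = 7$ ($y{\left(u \right)} = 8 + \frac{1}{-1} = 8 - 1 = 7$)
$S{\left(p \right)} = -5$ ($S{\left(p \right)} = -6 + 1 = -5$)
$G{\left(l \right)} = - \frac{12}{l}$ ($G{\left(l \right)} = - \frac{5}{l} + \frac{7}{\left(-1\right) l} = - \frac{5}{l} + 7 \left(- \frac{1}{l}\right) = - \frac{5}{l} - \frac{7}{l} = - \frac{12}{l}$)
$23273 - G{\left(-1 \right)} = 23273 - - \frac{12}{-1} = 23273 - \left(-12\right) \left(-1\right) = 23273 - 12 = 23261$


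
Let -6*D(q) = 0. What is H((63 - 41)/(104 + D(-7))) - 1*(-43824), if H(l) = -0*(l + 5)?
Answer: 43824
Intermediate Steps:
D(q) = 0 (D(q) = -⅙*0 = 0)
H(l) = 0 (H(l) = -0*(5 + l) = -2*0 = 0)
H((63 - 41)/(104 + D(-7))) - 1*(-43824) = 0 - 1*(-43824) = 0 + 43824 = 43824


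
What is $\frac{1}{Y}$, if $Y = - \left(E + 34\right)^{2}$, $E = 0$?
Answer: $- \frac{1}{1156} \approx -0.00086505$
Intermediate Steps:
$Y = -1156$ ($Y = - \left(0 + 34\right)^{2} = - 34^{2} = \left(-1\right) 1156 = -1156$)
$\frac{1}{Y} = \frac{1}{-1156} = - \frac{1}{1156}$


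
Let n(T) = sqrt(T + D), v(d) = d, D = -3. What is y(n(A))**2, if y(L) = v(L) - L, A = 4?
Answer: 0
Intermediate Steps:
n(T) = sqrt(-3 + T) (n(T) = sqrt(T - 3) = sqrt(-3 + T))
y(L) = 0 (y(L) = L - L = 0)
y(n(A))**2 = 0**2 = 0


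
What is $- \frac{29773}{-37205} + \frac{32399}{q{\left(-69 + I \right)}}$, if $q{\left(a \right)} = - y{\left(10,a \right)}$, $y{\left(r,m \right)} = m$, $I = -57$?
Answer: $\frac{24676657}{95670} \approx 257.94$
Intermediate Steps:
$q{\left(a \right)} = - a$
$- \frac{29773}{-37205} + \frac{32399}{q{\left(-69 + I \right)}} = - \frac{29773}{-37205} + \frac{32399}{\left(-1\right) \left(-69 - 57\right)} = \left(-29773\right) \left(- \frac{1}{37205}\right) + \frac{32399}{\left(-1\right) \left(-126\right)} = \frac{29773}{37205} + \frac{32399}{126} = \frac{24676657}{95670}$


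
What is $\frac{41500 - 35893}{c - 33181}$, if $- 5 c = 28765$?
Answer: $- \frac{89}{618} \approx -0.14401$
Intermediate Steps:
$c = -5753$ ($c = \left(- \frac{1}{5}\right) 28765 = -5753$)
$\frac{41500 - 35893}{c - 33181} = \frac{41500 - 35893}{-5753 - 33181} = \frac{5607}{-38934} = 5607 \left(- \frac{1}{38934}\right) = - \frac{89}{618}$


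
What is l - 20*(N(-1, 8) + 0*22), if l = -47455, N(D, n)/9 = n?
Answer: -48895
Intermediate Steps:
N(D, n) = 9*n
l - 20*(N(-1, 8) + 0*22) = -47455 - 20*(9*8 + 0*22) = -47455 - 20*(72 + 0) = -47455 - 20*72 = -47455 - 1*1440 = -47455 - 1440 = -48895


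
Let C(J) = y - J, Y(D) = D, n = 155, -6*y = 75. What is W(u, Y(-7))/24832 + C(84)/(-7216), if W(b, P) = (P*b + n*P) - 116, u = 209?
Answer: -65731/699952 ≈ -0.093908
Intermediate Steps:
y = -25/2 (y = -⅙*75 = -25/2 ≈ -12.500)
C(J) = -25/2 - J
W(b, P) = -116 + 155*P + P*b (W(b, P) = (P*b + 155*P) - 116 = (155*P + P*b) - 116 = -116 + 155*P + P*b)
W(u, Y(-7))/24832 + C(84)/(-7216) = (-116 + 155*(-7) - 7*209)/24832 + (-25/2 - 1*84)/(-7216) = (-116 - 1085 - 1463)*(1/24832) + (-25/2 - 84)*(-1/7216) = -2664*1/24832 - 193/2*(-1/7216) = -333/3104 + 193/14432 = -65731/699952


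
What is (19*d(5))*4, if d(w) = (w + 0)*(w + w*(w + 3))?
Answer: 17100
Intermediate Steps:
d(w) = w*(w + w*(3 + w))
(19*d(5))*4 = (19*(5²*(4 + 5)))*4 = (19*(25*9))*4 = (19*225)*4 = 4275*4 = 17100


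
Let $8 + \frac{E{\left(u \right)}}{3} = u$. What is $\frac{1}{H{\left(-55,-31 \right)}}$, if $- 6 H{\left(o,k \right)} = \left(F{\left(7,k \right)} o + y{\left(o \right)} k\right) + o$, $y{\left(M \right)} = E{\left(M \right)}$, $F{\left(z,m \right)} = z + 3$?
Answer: $- \frac{3}{2627} \approx -0.001142$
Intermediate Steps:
$E{\left(u \right)} = -24 + 3 u$
$F{\left(z,m \right)} = 3 + z$
$y{\left(M \right)} = -24 + 3 M$
$H{\left(o,k \right)} = - \frac{11 o}{6} - \frac{k \left(-24 + 3 o\right)}{6}$ ($H{\left(o,k \right)} = - \frac{\left(\left(3 + 7\right) o + \left(-24 + 3 o\right) k\right) + o}{6} = - \frac{\left(10 o + k \left(-24 + 3 o\right)\right) + o}{6} = - \frac{11 o + k \left(-24 + 3 o\right)}{6} = - \frac{11 o}{6} - \frac{k \left(-24 + 3 o\right)}{6}$)
$\frac{1}{H{\left(-55,-31 \right)}} = \frac{1}{\left(- \frac{11}{6}\right) \left(-55\right) - - \frac{31 \left(-8 - 55\right)}{2}} = \frac{1}{\frac{605}{6} - \left(- \frac{31}{2}\right) \left(-63\right)} = \frac{1}{\frac{605}{6} - \frac{1953}{2}} = \frac{1}{- \frac{2627}{3}} = - \frac{3}{2627}$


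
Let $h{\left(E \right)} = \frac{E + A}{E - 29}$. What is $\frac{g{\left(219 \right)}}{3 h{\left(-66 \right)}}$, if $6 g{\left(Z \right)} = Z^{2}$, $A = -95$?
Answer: $\frac{506255}{322} \approx 1572.2$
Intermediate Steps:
$h{\left(E \right)} = \frac{-95 + E}{-29 + E}$ ($h{\left(E \right)} = \frac{E - 95}{E - 29} = \frac{-95 + E}{-29 + E}$)
$g{\left(Z \right)} = \frac{Z^{2}}{6}$
$\frac{g{\left(219 \right)}}{3 h{\left(-66 \right)}} = \frac{\frac{1}{6} \cdot 219^{2}}{3 \frac{-95 - 66}{-29 - 66}} = \frac{\frac{1}{6} \cdot 47961}{3 \frac{1}{-95} \left(-161\right)} = \frac{15987}{2 \cdot 3 \left(\left(- \frac{1}{95}\right) \left(-161\right)\right)} = \frac{15987}{2 \cdot 3 \cdot \frac{161}{95}} = \frac{15987}{2 \cdot \frac{483}{95}} = \frac{15987}{2} \cdot \frac{95}{483} = \frac{506255}{322}$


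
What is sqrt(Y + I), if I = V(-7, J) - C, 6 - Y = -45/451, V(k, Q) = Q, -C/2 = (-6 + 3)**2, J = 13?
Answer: 2*sqrt(1886533)/451 ≈ 6.0910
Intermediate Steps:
C = -18 (C = -2*(-6 + 3)**2 = -2*(-3)**2 = -2*9 = -18)
Y = 2751/451 (Y = 6 - (-45)/451 = 6 - 1*(-45/451) = 6 + 45/451 = 2751/451 ≈ 6.0998)
I = 31 (I = 13 - 1*(-18) = 13 + 18 = 31)
sqrt(Y + I) = sqrt(2751/451 + 31) = sqrt(16732/451) = 2*sqrt(1886533)/451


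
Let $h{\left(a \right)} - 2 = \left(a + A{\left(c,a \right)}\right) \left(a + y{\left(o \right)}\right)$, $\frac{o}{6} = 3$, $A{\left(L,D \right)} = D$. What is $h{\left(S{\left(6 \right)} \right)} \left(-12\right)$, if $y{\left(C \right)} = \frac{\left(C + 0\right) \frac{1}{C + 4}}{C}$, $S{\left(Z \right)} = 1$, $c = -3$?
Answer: $- \frac{540}{11} \approx -49.091$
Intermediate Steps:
$o = 18$ ($o = 6 \cdot 3 = 18$)
$y{\left(C \right)} = \frac{1}{4 + C}$ ($y{\left(C \right)} = \frac{C \frac{1}{4 + C}}{C} = \frac{1}{4 + C}$)
$h{\left(a \right)} = 2 + 2 a \left(\frac{1}{22} + a\right)$ ($h{\left(a \right)} = 2 + \left(a + a\right) \left(a + \frac{1}{4 + 18}\right) = 2 + 2 a \left(a + \frac{1}{22}\right) = 2 + 2 a \left(\frac{1}{22} + a\right)$)
$h{\left(S{\left(6 \right)} \right)} \left(-12\right) = \left(2 + 2 \cdot 1^{2} + \frac{1}{11} \cdot 1\right) \left(-12\right) = \left(2 + 2 \cdot 1 + \frac{1}{11}\right) \left(-12\right) = \left(2 + 2 + \frac{1}{11}\right) \left(-12\right) = \frac{45}{11} \left(-12\right) = - \frac{540}{11}$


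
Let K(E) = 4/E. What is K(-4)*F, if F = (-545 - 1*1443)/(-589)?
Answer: -1988/589 ≈ -3.3752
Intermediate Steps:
F = 1988/589 (F = (-545 - 1443)*(-1/589) = -1988*(-1/589) = 1988/589 ≈ 3.3752)
K(-4)*F = (4/(-4))*(1988/589) = (4*(-1/4))*(1988/589) = -1*1988/589 = -1988/589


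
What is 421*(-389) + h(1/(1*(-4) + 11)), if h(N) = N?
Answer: -1146382/7 ≈ -1.6377e+5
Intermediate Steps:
421*(-389) + h(1/(1*(-4) + 11)) = 421*(-389) + 1/(1*(-4) + 11) = -163769 + 1/(-4 + 11) = -163769 + 1/7 = -1146382/7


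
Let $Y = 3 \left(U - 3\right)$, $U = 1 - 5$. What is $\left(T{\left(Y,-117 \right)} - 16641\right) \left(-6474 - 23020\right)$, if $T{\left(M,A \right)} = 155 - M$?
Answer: $485618710$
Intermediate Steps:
$U = -4$ ($U = 1 - 5 = -4$)
$Y = -21$ ($Y = 3 \left(-4 - 3\right) = 3 \left(-7\right) = -21$)
$\left(T{\left(Y,-117 \right)} - 16641\right) \left(-6474 - 23020\right) = \left(\left(155 - -21\right) - 16641\right) \left(-6474 - 23020\right) = \left(\left(155 + 21\right) - 16641\right) \left(-29494\right) = \left(176 - 16641\right) \left(-29494\right) = \left(-16465\right) \left(-29494\right) = 485618710$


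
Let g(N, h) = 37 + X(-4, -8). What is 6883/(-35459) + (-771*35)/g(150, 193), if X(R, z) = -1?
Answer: -319036301/425508 ≈ -749.78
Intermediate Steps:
g(N, h) = 36 (g(N, h) = 37 - 1 = 36)
6883/(-35459) + (-771*35)/g(150, 193) = 6883/(-35459) - 771*35/36 = 6883*(-1/35459) - 26985*1/36 = -6883/35459 - 8995/12 = -319036301/425508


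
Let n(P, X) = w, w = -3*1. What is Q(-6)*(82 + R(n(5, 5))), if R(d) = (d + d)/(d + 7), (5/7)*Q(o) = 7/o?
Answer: -7889/60 ≈ -131.48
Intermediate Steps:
w = -3
n(P, X) = -3
Q(o) = 49/(5*o) (Q(o) = 7*(7/o)/5 = 49/(5*o))
R(d) = 2*d/(7 + d) (R(d) = (2*d)/(7 + d) = 2*d/(7 + d))
Q(-6)*(82 + R(n(5, 5))) = ((49/5)/(-6))*(82 + 2*(-3)/(7 - 3)) = ((49/5)*(-⅙))*(82 + 2*(-3)/4) = -49*(82 + 2*(-3)*(¼))/30 = -49*(82 - 3/2)/30 = -49/30*161/2 = -7889/60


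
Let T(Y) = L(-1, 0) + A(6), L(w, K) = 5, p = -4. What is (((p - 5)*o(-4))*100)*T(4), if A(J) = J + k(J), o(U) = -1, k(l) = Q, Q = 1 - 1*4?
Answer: 7200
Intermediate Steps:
Q = -3 (Q = 1 - 4 = -3)
k(l) = -3
A(J) = -3 + J (A(J) = J - 3 = -3 + J)
T(Y) = 8 (T(Y) = 5 + (-3 + 6) = 5 + 3 = 8)
(((p - 5)*o(-4))*100)*T(4) = (((-4 - 5)*(-1))*100)*8 = (-9*(-1)*100)*8 = (9*100)*8 = 900*8 = 7200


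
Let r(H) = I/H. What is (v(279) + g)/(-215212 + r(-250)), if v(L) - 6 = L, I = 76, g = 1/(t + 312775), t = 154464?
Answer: -8322694750/6284723856791 ≈ -0.0013243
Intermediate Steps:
g = 1/467239 (g = 1/(154464 + 312775) = 1/467239 ≈ 2.1402e-6)
v(L) = 6 + L
r(H) = 76/H
(v(279) + g)/(-215212 + r(-250)) = ((6 + 279) + 1/467239)/(-215212 + 76/(-250)) = (285 + 1/467239)/(-215212 + 76*(-1/250)) = 133163116/(467239*(-215212 - 38/125)) = 133163116/(467239*(-26901538/125)) = (133163116/467239)*(-125/26901538) = -8322694750/6284723856791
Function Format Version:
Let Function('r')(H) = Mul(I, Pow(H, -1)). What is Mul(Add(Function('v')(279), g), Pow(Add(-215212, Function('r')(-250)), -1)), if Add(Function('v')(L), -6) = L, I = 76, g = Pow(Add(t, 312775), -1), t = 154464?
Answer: Rational(-8322694750, 6284723856791) ≈ -0.0013243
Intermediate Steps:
g = Rational(1, 467239) (g = Pow(Add(154464, 312775), -1) = Pow(467239, -1) = Rational(1, 467239) ≈ 2.1402e-6)
Function('v')(L) = Add(6, L)
Function('r')(H) = Mul(76, Pow(H, -1))
Mul(Add(Function('v')(279), g), Pow(Add(-215212, Function('r')(-250)), -1)) = Mul(Add(Add(6, 279), Rational(1, 467239)), Pow(Add(-215212, Mul(76, Pow(-250, -1))), -1)) = Mul(Add(285, Rational(1, 467239)), Pow(Add(-215212, Mul(76, Rational(-1, 250))), -1)) = Mul(Rational(133163116, 467239), Pow(Add(-215212, Rational(-38, 125)), -1)) = Mul(Rational(133163116, 467239), Pow(Rational(-26901538, 125), -1)) = Mul(Rational(133163116, 467239), Rational(-125, 26901538)) = Rational(-8322694750, 6284723856791)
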